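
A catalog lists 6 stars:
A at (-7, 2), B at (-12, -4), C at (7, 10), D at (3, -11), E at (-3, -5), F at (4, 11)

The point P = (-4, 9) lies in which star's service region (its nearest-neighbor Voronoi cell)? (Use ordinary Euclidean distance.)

Since √ is increasing, it suffices to compare squared distances:
|PA|² = (-4−(-7))² + (9−2)² = 9 + 49 = 58
|PB|² = (-4−(-12))² + (9−(-4))² = 64 + 169 = 233
|PC|² = (-4−7)² + (9−10)² = 121 + 1 = 122
|PD|² = (-4−3)² + (9−(-11))² = 49 + 400 = 449
|PE|² = (-4−(-3))² + (9−(-5))² = 1 + 196 = 197
|PF|² = (-4−4)² + (9−11)² = 64 + 4 = 68
A is nearest.

A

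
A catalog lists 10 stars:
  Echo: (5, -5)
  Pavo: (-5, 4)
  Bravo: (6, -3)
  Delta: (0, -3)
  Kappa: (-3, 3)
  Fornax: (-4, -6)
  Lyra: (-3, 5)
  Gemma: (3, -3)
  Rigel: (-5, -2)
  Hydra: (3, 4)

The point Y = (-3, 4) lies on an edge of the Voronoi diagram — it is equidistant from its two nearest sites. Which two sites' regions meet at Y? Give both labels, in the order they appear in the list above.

Squared distances from Y to each site:
d²(Y, Echo) = (-3−5)² + (4−(-5))² = 64 + 81 = 145
d²(Y, Pavo) = (-3−(-5))² + (4−4)² = 4 + 0 = 4
d²(Y, Bravo) = (-3−6)² + (4−(-3))² = 81 + 49 = 130
d²(Y, Delta) = (-3−0)² + (4−(-3))² = 9 + 49 = 58
d²(Y, Kappa) = (-3−(-3))² + (4−3)² = 0 + 1 = 1
d²(Y, Fornax) = (-3−(-4))² + (4−(-6))² = 1 + 100 = 101
d²(Y, Lyra) = (-3−(-3))² + (4−5)² = 0 + 1 = 1
d²(Y, Gemma) = (-3−3)² + (4−(-3))² = 36 + 49 = 85
d²(Y, Rigel) = (-3−(-5))² + (4−(-2))² = 4 + 36 = 40
d²(Y, Hydra) = (-3−3)² + (4−4)² = 36 + 0 = 36
Y is equidistant from Kappa and Lyra (both at squared distance 1), and every other site is strictly farther — so Y lies on the Kappa–Lyra Voronoi edge.

Kappa and Lyra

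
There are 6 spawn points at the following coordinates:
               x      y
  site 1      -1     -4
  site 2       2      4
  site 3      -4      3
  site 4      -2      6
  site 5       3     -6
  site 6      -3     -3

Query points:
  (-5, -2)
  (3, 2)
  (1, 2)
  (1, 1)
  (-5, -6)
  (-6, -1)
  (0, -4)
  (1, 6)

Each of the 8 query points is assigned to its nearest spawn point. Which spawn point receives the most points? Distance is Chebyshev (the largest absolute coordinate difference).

(-5, -2) — d to each: site 1:4, site 2:7, site 3:5, site 4:8, site 5:8, site 6:2 → nearest is site 6
(3, 2) — d to each: site 1:6, site 2:2, site 3:7, site 4:5, site 5:8, site 6:6 → nearest is site 2
(1, 2) — d to each: site 1:6, site 2:2, site 3:5, site 4:4, site 5:8, site 6:5 → nearest is site 2
(1, 1) — d to each: site 1:5, site 2:3, site 3:5, site 4:5, site 5:7, site 6:4 → nearest is site 2
(-5, -6) — d to each: site 1:4, site 2:10, site 3:9, site 4:12, site 5:8, site 6:3 → nearest is site 6
(-6, -1) — d to each: site 1:5, site 2:8, site 3:4, site 4:7, site 5:9, site 6:3 → nearest is site 6
(0, -4) — d to each: site 1:1, site 2:8, site 3:7, site 4:10, site 5:3, site 6:3 → nearest is site 1
(1, 6) — d to each: site 1:10, site 2:2, site 3:5, site 4:3, site 5:12, site 6:9 → nearest is site 2
Tally — site 1:1, site 2:4, site 6:3. site 2 captures the most (4).

site 2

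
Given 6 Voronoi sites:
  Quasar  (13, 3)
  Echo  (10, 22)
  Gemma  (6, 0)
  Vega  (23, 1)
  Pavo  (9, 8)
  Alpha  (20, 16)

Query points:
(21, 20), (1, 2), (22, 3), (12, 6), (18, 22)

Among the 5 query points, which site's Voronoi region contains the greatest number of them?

Alpha

(21, 20) — d² to each: Quasar:353, Echo:125, Gemma:625, Vega:365, Pavo:288, Alpha:17 → nearest is Alpha
(1, 2) — d² to each: Quasar:145, Echo:481, Gemma:29, Vega:485, Pavo:100, Alpha:557 → nearest is Gemma
(22, 3) — d² to each: Quasar:81, Echo:505, Gemma:265, Vega:5, Pavo:194, Alpha:173 → nearest is Vega
(12, 6) — d² to each: Quasar:10, Echo:260, Gemma:72, Vega:146, Pavo:13, Alpha:164 → nearest is Quasar
(18, 22) — d² to each: Quasar:386, Echo:64, Gemma:628, Vega:466, Pavo:277, Alpha:40 → nearest is Alpha
Tally — Quasar:1, Gemma:1, Vega:1, Alpha:2. Alpha captures the most (2).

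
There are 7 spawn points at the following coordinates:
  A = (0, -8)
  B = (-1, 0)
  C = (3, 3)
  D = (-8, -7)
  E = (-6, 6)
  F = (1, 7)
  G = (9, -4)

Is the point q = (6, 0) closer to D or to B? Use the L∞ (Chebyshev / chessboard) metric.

d(q,D) = max(14, 7) = 14
d(q,B) = max(7, 0) = 7
14 > 7, so B is closer.

B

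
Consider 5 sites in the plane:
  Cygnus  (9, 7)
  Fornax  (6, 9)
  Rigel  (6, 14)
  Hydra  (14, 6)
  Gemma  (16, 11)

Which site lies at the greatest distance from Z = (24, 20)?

Compare squared distances (the ordering matches that of the actual distances):
d²(Z, Cygnus) = (24−9)² + (20−7)² = 225 + 169 = 394
d²(Z, Fornax) = (24−6)² + (20−9)² = 324 + 121 = 445
d²(Z, Rigel) = (24−6)² + (20−14)² = 324 + 36 = 360
d²(Z, Hydra) = (24−14)² + (20−6)² = 100 + 196 = 296
d²(Z, Gemma) = (24−16)² + (20−11)² = 64 + 81 = 145
The largest is to Fornax.

Fornax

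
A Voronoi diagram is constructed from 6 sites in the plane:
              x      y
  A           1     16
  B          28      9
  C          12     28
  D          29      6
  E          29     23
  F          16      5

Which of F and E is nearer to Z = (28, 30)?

Compare squared distances:
|ZF|² = (28−16)² + (30−5)² = 144 + 625 = 769
|ZE|² = (28−29)² + (30−23)² = 1 + 49 = 50
769 > 50, so E is closer.

E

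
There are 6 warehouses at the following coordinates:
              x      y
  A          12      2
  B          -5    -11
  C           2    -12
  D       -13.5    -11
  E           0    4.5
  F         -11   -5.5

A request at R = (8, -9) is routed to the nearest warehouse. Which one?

C

Compare squared distances (the ordering matches that of the actual distances):
|RA|² = (8−12)² + (-9−2)² = 16 + 121 = 137
|RB|² = (8−(-5))² + (-9−(-11))² = 169 + 4 = 173
|RC|² = (8−2)² + (-9−(-12))² = 36 + 9 = 45
|RD|² = (8−(-13.5))² + (-9−(-11))² = 462.25 + 4 = 466.25
|RE|² = (8−0)² + (-9−4.5)² = 64 + 182.25 = 246.25
|RF|² = (8−(-11))² + (-9−(-5.5))² = 361 + 12.25 = 373.25
C is nearest.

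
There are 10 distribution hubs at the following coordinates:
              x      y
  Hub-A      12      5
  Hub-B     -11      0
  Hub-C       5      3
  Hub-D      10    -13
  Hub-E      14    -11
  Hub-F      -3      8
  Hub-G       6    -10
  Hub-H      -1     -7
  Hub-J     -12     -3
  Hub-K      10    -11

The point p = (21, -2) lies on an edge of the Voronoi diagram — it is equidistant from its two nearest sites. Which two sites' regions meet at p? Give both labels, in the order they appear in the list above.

Squared distances from p to each site:
d²(p, Hub-A) = (21−12)² + (-2−5)² = 81 + 49 = 130
d²(p, Hub-B) = (21−(-11))² + (-2−0)² = 1024 + 4 = 1028
d²(p, Hub-C) = (21−5)² + (-2−3)² = 256 + 25 = 281
d²(p, Hub-D) = (21−10)² + (-2−(-13))² = 121 + 121 = 242
d²(p, Hub-E) = (21−14)² + (-2−(-11))² = 49 + 81 = 130
d²(p, Hub-F) = (21−(-3))² + (-2−8)² = 576 + 100 = 676
d²(p, Hub-G) = (21−6)² + (-2−(-10))² = 225 + 64 = 289
d²(p, Hub-H) = (21−(-1))² + (-2−(-7))² = 484 + 25 = 509
d²(p, Hub-J) = (21−(-12))² + (-2−(-3))² = 1089 + 1 = 1090
d²(p, Hub-K) = (21−10)² + (-2−(-11))² = 121 + 81 = 202
p is equidistant from Hub-A and Hub-E (both at squared distance 130), and every other site is strictly farther — so p lies on the Hub-A–Hub-E Voronoi edge.

Hub-A and Hub-E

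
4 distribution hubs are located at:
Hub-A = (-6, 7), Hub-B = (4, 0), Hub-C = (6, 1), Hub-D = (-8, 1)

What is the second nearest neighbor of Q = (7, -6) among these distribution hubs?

Hub-C

Compare squared distances (the ordering matches that of the actual distances):
d²(Q, Hub-A) = (7−(-6))² + (-6−7)² = 169 + 169 = 338
d²(Q, Hub-B) = (7−4)² + (-6−0)² = 9 + 36 = 45
d²(Q, Hub-C) = (7−6)² + (-6−1)² = 1 + 49 = 50
d²(Q, Hub-D) = (7−(-8))² + (-6−1)² = 225 + 49 = 274
Sorted ascending: Hub-B, Hub-C, Hub-D, … — the second-nearest is Hub-C.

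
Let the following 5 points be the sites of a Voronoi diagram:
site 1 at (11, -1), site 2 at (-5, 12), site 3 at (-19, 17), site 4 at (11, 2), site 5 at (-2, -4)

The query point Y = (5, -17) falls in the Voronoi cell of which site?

Since √ is increasing, it suffices to compare squared distances:
d²(Y, site 1) = (5−11)² + (-17−(-1))² = 36 + 256 = 292
d²(Y, site 2) = (5−(-5))² + (-17−12)² = 100 + 841 = 941
d²(Y, site 3) = (5−(-19))² + (-17−17)² = 576 + 1156 = 1732
d²(Y, site 4) = (5−11)² + (-17−2)² = 36 + 361 = 397
d²(Y, site 5) = (5−(-2))² + (-17−(-4))² = 49 + 169 = 218
The smallest is to site 5, so Y lies in the Voronoi region of site 5.

site 5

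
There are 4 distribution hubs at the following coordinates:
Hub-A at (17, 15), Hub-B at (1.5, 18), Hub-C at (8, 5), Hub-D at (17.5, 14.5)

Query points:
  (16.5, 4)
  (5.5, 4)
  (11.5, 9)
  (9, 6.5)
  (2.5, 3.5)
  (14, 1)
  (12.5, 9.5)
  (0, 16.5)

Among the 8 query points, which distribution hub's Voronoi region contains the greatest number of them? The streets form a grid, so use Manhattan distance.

(16.5, 4) — d to each: Hub-A:11.5, Hub-B:29, Hub-C:9.5, Hub-D:11.5 → nearest is Hub-C
(5.5, 4) — d to each: Hub-A:22.5, Hub-B:18, Hub-C:3.5, Hub-D:22.5 → nearest is Hub-C
(11.5, 9) — d to each: Hub-A:11.5, Hub-B:19, Hub-C:7.5, Hub-D:11.5 → nearest is Hub-C
(9, 6.5) — d to each: Hub-A:16.5, Hub-B:19, Hub-C:2.5, Hub-D:16.5 → nearest is Hub-C
(2.5, 3.5) — d to each: Hub-A:26, Hub-B:15.5, Hub-C:7, Hub-D:26 → nearest is Hub-C
(14, 1) — d to each: Hub-A:17, Hub-B:29.5, Hub-C:10, Hub-D:17 → nearest is Hub-C
(12.5, 9.5) — d to each: Hub-A:10, Hub-B:19.5, Hub-C:9, Hub-D:10 → nearest is Hub-C
(0, 16.5) — d to each: Hub-A:18.5, Hub-B:3, Hub-C:19.5, Hub-D:19.5 → nearest is Hub-B
Tally — Hub-B:1, Hub-C:7. Hub-C captures the most (7).

Hub-C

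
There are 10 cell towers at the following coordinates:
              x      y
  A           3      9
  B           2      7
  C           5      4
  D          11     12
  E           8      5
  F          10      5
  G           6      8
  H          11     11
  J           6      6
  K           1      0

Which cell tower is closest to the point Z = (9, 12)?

Since √ is increasing, it suffices to compare squared distances:
|ZA|² = (9−3)² + (12−9)² = 36 + 9 = 45
|ZB|² = (9−2)² + (12−7)² = 49 + 25 = 74
|ZC|² = (9−5)² + (12−4)² = 16 + 64 = 80
|ZD|² = (9−11)² + (12−12)² = 4 + 0 = 4
|ZE|² = (9−8)² + (12−5)² = 1 + 49 = 50
|ZF|² = (9−10)² + (12−5)² = 1 + 49 = 50
|ZG|² = (9−6)² + (12−8)² = 9 + 16 = 25
|ZH|² = (9−11)² + (12−11)² = 4 + 1 = 5
|ZJ|² = (9−6)² + (12−6)² = 9 + 36 = 45
|ZK|² = (9−1)² + (12−0)² = 64 + 144 = 208
D is nearest.

D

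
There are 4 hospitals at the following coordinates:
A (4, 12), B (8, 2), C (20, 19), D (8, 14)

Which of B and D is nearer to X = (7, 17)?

Compare squared distances:
|XB|² = (7−8)² + (17−2)² = 1 + 225 = 226
|XD|² = (7−8)² + (17−14)² = 1 + 9 = 10
226 > 10, so D is closer.

D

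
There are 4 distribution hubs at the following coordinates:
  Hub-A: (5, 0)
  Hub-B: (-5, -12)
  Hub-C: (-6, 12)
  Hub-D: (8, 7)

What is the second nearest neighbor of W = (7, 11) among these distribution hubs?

Compare squared distances (the ordering matches that of the actual distances):
d²(W, Hub-A) = 4 + 121 = 125
d²(W, Hub-B) = 144 + 529 = 673
d²(W, Hub-C) = 169 + 1 = 170
d²(W, Hub-D) = 1 + 16 = 17
Sorted ascending: Hub-D, Hub-A, Hub-C, … — the second-nearest is Hub-A.

Hub-A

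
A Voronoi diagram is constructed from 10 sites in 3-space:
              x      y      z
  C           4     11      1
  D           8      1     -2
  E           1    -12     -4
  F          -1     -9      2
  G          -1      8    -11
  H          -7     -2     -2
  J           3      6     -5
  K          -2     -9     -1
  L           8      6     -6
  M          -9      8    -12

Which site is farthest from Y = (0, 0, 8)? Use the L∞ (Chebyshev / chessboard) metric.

d(Y,C) = max(4, 11, 7) = 11
d(Y,D) = max(8, 1, 10) = 10
d(Y,E) = max(1, 12, 12) = 12
d(Y,F) = max(1, 9, 6) = 9
d(Y,G) = max(1, 8, 19) = 19
d(Y,H) = max(7, 2, 10) = 10
d(Y,J) = max(3, 6, 13) = 13
d(Y,K) = max(2, 9, 9) = 9
d(Y,L) = max(8, 6, 14) = 14
d(Y,M) = max(9, 8, 20) = 20
The largest is to M.

M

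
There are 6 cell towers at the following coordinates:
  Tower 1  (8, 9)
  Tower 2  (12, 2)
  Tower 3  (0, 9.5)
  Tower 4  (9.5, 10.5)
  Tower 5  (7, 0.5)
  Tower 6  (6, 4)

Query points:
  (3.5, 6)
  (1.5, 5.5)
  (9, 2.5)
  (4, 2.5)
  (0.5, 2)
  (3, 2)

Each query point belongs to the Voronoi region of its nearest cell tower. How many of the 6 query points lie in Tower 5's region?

1

(3.5, 6) — d² to each: Tower 1:29.25, Tower 2:88.25, Tower 3:24.5, Tower 4:56.25, Tower 5:42.5, Tower 6:10.25 → nearest is Tower 6
(1.5, 5.5) — d² to each: Tower 1:54.5, Tower 2:122.5, Tower 3:18.25, Tower 4:89, Tower 5:55.25, Tower 6:22.5 → nearest is Tower 3
(9, 2.5) — d² to each: Tower 1:43.25, Tower 2:9.25, Tower 3:130, Tower 4:64.25, Tower 5:8, Tower 6:11.25 → nearest is Tower 5
(4, 2.5) — d² to each: Tower 1:58.25, Tower 2:64.25, Tower 3:65, Tower 4:94.25, Tower 5:13, Tower 6:6.25 → nearest is Tower 6
(0.5, 2) — d² to each: Tower 1:105.25, Tower 2:132.25, Tower 3:56.5, Tower 4:153.25, Tower 5:44.5, Tower 6:34.25 → nearest is Tower 6
(3, 2) — d² to each: Tower 1:74, Tower 2:81, Tower 3:65.25, Tower 4:114.5, Tower 5:18.25, Tower 6:13 → nearest is Tower 6
1 of the 6 points has Tower 5 as nearest.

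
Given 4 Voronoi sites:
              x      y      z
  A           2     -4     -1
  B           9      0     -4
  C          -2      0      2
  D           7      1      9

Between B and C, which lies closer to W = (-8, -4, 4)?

Compare squared distances:
|WB|² = (-8−9)² + (-4−0)² + (4−(-4))² = 289 + 16 + 64 = 369
|WC|² = (-8−(-2))² + (-4−0)² + (4−2)² = 36 + 16 + 4 = 56
369 > 56, so C is closer.

C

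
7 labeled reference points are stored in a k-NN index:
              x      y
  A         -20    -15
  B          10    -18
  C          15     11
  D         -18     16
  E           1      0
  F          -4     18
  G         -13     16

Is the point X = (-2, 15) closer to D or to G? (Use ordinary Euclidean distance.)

G

Compare squared distances:
|XD|² = (-2−(-18))² + (15−16)² = 256 + 1 = 257
|XG|² = (-2−(-13))² + (15−16)² = 121 + 1 = 122
257 > 122, so G is closer.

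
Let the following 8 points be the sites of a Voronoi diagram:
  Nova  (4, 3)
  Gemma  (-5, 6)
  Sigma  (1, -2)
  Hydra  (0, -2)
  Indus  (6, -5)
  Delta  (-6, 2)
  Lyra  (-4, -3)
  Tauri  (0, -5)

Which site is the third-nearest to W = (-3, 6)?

Compare squared distances (the ordering matches that of the actual distances):
d²(W, Nova) = (-3−4)² + (6−3)² = 49 + 9 = 58
d²(W, Gemma) = (-3−(-5))² + (6−6)² = 4 + 0 = 4
d²(W, Sigma) = (-3−1)² + (6−(-2))² = 16 + 64 = 80
d²(W, Hydra) = (-3−0)² + (6−(-2))² = 9 + 64 = 73
d²(W, Indus) = (-3−6)² + (6−(-5))² = 81 + 121 = 202
d²(W, Delta) = (-3−(-6))² + (6−2)² = 9 + 16 = 25
d²(W, Lyra) = (-3−(-4))² + (6−(-3))² = 1 + 81 = 82
d²(W, Tauri) = (-3−0)² + (6−(-5))² = 9 + 121 = 130
Sorted ascending: Gemma, Delta, Nova, Hydra, … — the third-nearest is Nova.

Nova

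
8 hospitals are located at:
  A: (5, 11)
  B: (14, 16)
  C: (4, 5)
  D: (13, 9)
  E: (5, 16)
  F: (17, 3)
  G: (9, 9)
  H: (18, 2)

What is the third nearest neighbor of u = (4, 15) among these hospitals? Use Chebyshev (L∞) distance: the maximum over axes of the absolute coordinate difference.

d(u,A) = max(1, 4) = 4
d(u,B) = max(10, 1) = 10
d(u,C) = max(0, 10) = 10
d(u,D) = max(9, 6) = 9
d(u,E) = max(1, 1) = 1
d(u,F) = max(13, 12) = 13
d(u,G) = max(5, 6) = 6
d(u,H) = max(14, 13) = 14
Sorted ascending: E, A, G, D, … — the third-nearest is G.

G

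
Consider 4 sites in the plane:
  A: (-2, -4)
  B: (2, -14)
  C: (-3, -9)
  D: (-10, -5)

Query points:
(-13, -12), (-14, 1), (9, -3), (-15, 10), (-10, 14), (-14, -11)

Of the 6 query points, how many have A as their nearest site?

1

(-13, -12) — d² to each: A:185, B:229, C:109, D:58 → nearest is D
(-14, 1) — d² to each: A:169, B:481, C:221, D:52 → nearest is D
(9, -3) — d² to each: A:122, B:170, C:180, D:365 → nearest is A
(-15, 10) — d² to each: A:365, B:865, C:505, D:250 → nearest is D
(-10, 14) — d² to each: A:388, B:928, C:578, D:361 → nearest is D
(-14, -11) — d² to each: A:193, B:265, C:125, D:52 → nearest is D
1 of the 6 points has A as nearest.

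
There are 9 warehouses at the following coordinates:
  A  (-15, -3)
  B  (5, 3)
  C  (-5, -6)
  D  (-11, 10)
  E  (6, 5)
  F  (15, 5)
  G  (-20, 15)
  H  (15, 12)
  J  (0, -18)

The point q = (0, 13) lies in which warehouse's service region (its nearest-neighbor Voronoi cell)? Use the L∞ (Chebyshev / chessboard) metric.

E

d(q,A) = max(15, 16) = 16
d(q,B) = max(5, 10) = 10
d(q,C) = max(5, 19) = 19
d(q,D) = max(11, 3) = 11
d(q,E) = max(6, 8) = 8
d(q,F) = max(15, 8) = 15
d(q,G) = max(20, 2) = 20
d(q,H) = max(15, 1) = 15
d(q,J) = max(0, 31) = 31
The smallest is to E, so q lies in the Voronoi region of E.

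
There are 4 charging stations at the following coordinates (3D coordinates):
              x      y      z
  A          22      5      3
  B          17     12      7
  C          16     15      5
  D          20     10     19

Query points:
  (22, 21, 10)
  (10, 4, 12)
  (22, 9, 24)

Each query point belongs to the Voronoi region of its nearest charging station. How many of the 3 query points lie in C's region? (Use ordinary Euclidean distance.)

1

(22, 21, 10) — d² to each: A:305, B:115, C:97, D:206 → nearest is C
(10, 4, 12) — d² to each: A:226, B:138, C:206, D:185 → nearest is B
(22, 9, 24) — d² to each: A:457, B:323, C:433, D:30 → nearest is D
1 of the 3 points has C as nearest.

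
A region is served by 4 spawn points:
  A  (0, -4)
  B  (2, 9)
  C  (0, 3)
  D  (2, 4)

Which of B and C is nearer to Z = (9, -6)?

Compare squared distances:
|ZB|² = (9−2)² + (-6−9)² = 49 + 225 = 274
|ZC|² = (9−0)² + (-6−3)² = 81 + 81 = 162
274 > 162, so C is closer.

C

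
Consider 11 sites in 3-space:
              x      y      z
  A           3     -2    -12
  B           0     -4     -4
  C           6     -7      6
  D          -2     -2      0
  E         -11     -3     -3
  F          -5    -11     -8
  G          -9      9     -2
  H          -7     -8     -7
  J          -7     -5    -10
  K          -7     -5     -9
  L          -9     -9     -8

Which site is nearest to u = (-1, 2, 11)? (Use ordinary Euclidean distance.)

D

Squared Euclidean distances:
|uA|² = (-1−3)² + (2−(-2))² + (11−(-12))² = 16 + 16 + 529 = 561
|uB|² = (-1−0)² + (2−(-4))² + (11−(-4))² = 1 + 36 + 225 = 262
|uC|² = (-1−6)² + (2−(-7))² + (11−6)² = 49 + 81 + 25 = 155
|uD|² = (-1−(-2))² + (2−(-2))² + (11−0)² = 1 + 16 + 121 = 138
|uE|² = (-1−(-11))² + (2−(-3))² + (11−(-3))² = 100 + 25 + 196 = 321
|uF|² = (-1−(-5))² + (2−(-11))² + (11−(-8))² = 16 + 169 + 361 = 546
|uG|² = (-1−(-9))² + (2−9)² + (11−(-2))² = 64 + 49 + 169 = 282
|uH|² = (-1−(-7))² + (2−(-8))² + (11−(-7))² = 36 + 100 + 324 = 460
|uJ|² = (-1−(-7))² + (2−(-5))² + (11−(-10))² = 36 + 49 + 441 = 526
|uK|² = (-1−(-7))² + (2−(-5))² + (11−(-9))² = 36 + 49 + 400 = 485
|uL|² = (-1−(-9))² + (2−(-9))² + (11−(-8))² = 64 + 121 + 361 = 546
Minimum is at D.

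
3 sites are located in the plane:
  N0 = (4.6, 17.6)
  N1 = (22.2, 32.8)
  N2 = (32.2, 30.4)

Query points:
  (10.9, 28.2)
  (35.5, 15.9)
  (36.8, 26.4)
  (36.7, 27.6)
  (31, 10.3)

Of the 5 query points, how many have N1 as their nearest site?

1

(10.9, 28.2) — d² to each: N0:152.05, N1:148.85, N2:458.53 → nearest is N1
(35.5, 15.9) — d² to each: N0:957.7, N1:462.5, N2:221.14 → nearest is N2
(36.8, 26.4) — d² to each: N0:1114.28, N1:254.12, N2:37.16 → nearest is N2
(36.7, 27.6) — d² to each: N0:1130.41, N1:237.29, N2:28.09 → nearest is N2
(31, 10.3) — d² to each: N0:750.25, N1:583.69, N2:405.45 → nearest is N2
1 of the 5 points has N1 as nearest.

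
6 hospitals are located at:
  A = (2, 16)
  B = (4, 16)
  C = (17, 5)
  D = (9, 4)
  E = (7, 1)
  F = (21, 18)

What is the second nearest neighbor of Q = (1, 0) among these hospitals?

Since √ is increasing, it suffices to compare squared distances:
|QA|² = (1−2)² + (0−16)² = 1 + 256 = 257
|QB|² = (1−4)² + (0−16)² = 9 + 256 = 265
|QC|² = (1−17)² + (0−5)² = 256 + 25 = 281
|QD|² = (1−9)² + (0−4)² = 64 + 16 = 80
|QE|² = (1−7)² + (0−1)² = 36 + 1 = 37
|QF|² = (1−21)² + (0−18)² = 400 + 324 = 724
Sorted ascending: E, D, A, … — the second-nearest is D.

D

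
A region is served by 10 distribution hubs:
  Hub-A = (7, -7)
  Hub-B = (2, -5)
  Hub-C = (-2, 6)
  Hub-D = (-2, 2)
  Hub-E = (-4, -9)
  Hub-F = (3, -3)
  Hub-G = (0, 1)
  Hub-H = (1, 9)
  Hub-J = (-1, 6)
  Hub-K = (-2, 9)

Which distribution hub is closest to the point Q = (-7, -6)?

Compare squared distances (the ordering matches that of the actual distances):
d²(Q, Hub-A) = (-7−7)² + (-6−(-7))² = 196 + 1 = 197
d²(Q, Hub-B) = (-7−2)² + (-6−(-5))² = 81 + 1 = 82
d²(Q, Hub-C) = (-7−(-2))² + (-6−6)² = 25 + 144 = 169
d²(Q, Hub-D) = (-7−(-2))² + (-6−2)² = 25 + 64 = 89
d²(Q, Hub-E) = (-7−(-4))² + (-6−(-9))² = 9 + 9 = 18
d²(Q, Hub-F) = (-7−3)² + (-6−(-3))² = 100 + 9 = 109
d²(Q, Hub-G) = (-7−0)² + (-6−1)² = 49 + 49 = 98
d²(Q, Hub-H) = (-7−1)² + (-6−9)² = 64 + 225 = 289
d²(Q, Hub-J) = (-7−(-1))² + (-6−6)² = 36 + 144 = 180
d²(Q, Hub-K) = (-7−(-2))² + (-6−9)² = 25 + 225 = 250
Minimum is at Hub-E.

Hub-E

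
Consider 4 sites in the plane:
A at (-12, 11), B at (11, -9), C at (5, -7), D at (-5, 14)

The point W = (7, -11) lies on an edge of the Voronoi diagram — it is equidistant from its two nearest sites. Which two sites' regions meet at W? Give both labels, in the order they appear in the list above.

B and C

Squared distances from W to each site:
|WA|² = 361 + 484 = 845
|WB|² = 16 + 4 = 20
|WC|² = 4 + 16 = 20
|WD|² = 144 + 625 = 769
W is equidistant from B and C (both at squared distance 20), and every other site is strictly farther — so W lies on the B–C Voronoi edge.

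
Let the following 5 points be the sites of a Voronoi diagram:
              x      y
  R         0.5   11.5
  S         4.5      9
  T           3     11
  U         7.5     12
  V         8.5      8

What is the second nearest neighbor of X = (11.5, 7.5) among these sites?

Since √ is increasing, it suffices to compare squared distances:
|XR|² = (11.5−0.5)² + (7.5−11.5)² = 121 + 16 = 137
|XS|² = (11.5−4.5)² + (7.5−9)² = 49 + 2.25 = 51.25
|XT|² = (11.5−3)² + (7.5−11)² = 72.25 + 12.25 = 84.5
|XU|² = (11.5−7.5)² + (7.5−12)² = 16 + 20.25 = 36.25
|XV|² = (11.5−8.5)² + (7.5−8)² = 9 + 0.25 = 9.25
Sorted ascending: V, U, S, … — the second-nearest is U.

U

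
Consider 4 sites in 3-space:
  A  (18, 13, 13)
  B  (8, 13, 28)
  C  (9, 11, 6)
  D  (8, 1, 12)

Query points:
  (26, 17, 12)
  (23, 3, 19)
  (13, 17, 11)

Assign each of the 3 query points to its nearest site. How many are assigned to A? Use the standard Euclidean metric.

3

(26, 17, 12) — d² to each: A:81, B:596, C:361, D:580 → nearest is A
(23, 3, 19) — d² to each: A:161, B:406, C:429, D:278 → nearest is A
(13, 17, 11) — d² to each: A:45, B:330, C:77, D:282 → nearest is A
3 of the 3 points have A as nearest.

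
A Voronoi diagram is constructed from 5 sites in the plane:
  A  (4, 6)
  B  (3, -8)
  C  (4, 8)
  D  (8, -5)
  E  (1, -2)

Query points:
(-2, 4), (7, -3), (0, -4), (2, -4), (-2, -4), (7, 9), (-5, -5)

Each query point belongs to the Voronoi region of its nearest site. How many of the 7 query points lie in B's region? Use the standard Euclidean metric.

0

(-2, 4) — d² to each: A:40, B:169, C:52, D:181, E:45 → nearest is A
(7, -3) — d² to each: A:90, B:41, C:130, D:5, E:37 → nearest is D
(0, -4) — d² to each: A:116, B:25, C:160, D:65, E:5 → nearest is E
(2, -4) — d² to each: A:104, B:17, C:148, D:37, E:5 → nearest is E
(-2, -4) — d² to each: A:136, B:41, C:180, D:101, E:13 → nearest is E
(7, 9) — d² to each: A:18, B:305, C:10, D:197, E:157 → nearest is C
(-5, -5) — d² to each: A:202, B:73, C:250, D:169, E:45 → nearest is E
0 of the 7 points have B as nearest.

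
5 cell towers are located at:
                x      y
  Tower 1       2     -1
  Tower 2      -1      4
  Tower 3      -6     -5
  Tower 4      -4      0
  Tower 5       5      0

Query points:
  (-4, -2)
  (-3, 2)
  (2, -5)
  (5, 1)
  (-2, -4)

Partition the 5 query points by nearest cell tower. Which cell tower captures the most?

(-4, -2) — d² to each: Tower 1:37, Tower 2:45, Tower 3:13, Tower 4:4, Tower 5:85 → nearest is Tower 4
(-3, 2) — d² to each: Tower 1:34, Tower 2:8, Tower 3:58, Tower 4:5, Tower 5:68 → nearest is Tower 4
(2, -5) — d² to each: Tower 1:16, Tower 2:90, Tower 3:64, Tower 4:61, Tower 5:34 → nearest is Tower 1
(5, 1) — d² to each: Tower 1:13, Tower 2:45, Tower 3:157, Tower 4:82, Tower 5:1 → nearest is Tower 5
(-2, -4) — d² to each: Tower 1:25, Tower 2:65, Tower 3:17, Tower 4:20, Tower 5:65 → nearest is Tower 3
Tally — Tower 1:1, Tower 3:1, Tower 4:2, Tower 5:1. Tower 4 captures the most (2).

Tower 4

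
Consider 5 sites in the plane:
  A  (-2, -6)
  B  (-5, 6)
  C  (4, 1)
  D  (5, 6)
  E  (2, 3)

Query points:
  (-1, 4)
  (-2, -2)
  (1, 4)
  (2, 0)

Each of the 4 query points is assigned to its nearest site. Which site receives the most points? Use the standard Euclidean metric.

(-1, 4) — d² to each: A:101, B:20, C:34, D:40, E:10 → nearest is E
(-2, -2) — d² to each: A:16, B:73, C:45, D:113, E:41 → nearest is A
(1, 4) — d² to each: A:109, B:40, C:18, D:20, E:2 → nearest is E
(2, 0) — d² to each: A:52, B:85, C:5, D:45, E:9 → nearest is C
Tally — A:1, C:1, E:2. E captures the most (2).

E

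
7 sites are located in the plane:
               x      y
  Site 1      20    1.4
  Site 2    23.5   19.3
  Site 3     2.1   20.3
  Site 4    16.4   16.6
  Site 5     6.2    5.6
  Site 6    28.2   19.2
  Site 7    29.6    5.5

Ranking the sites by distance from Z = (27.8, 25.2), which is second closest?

Compare squared distances (the ordering matches that of the actual distances):
d²(Z, Site 1) = (27.8−20)² + (25.2−1.4)² = 60.84 + 566.44 = 627.28
d²(Z, Site 2) = (27.8−23.5)² + (25.2−19.3)² = 18.49 + 34.81 = 53.3
d²(Z, Site 3) = (27.8−2.1)² + (25.2−20.3)² = 660.49 + 24.01 = 684.5
d²(Z, Site 4) = (27.8−16.4)² + (25.2−16.6)² = 129.96 + 73.96 = 203.92
d²(Z, Site 5) = (27.8−6.2)² + (25.2−5.6)² = 466.56 + 384.16 = 850.72
d²(Z, Site 6) = (27.8−28.2)² + (25.2−19.2)² = 0.16 + 36 = 36.16
d²(Z, Site 7) = (27.8−29.6)² + (25.2−5.5)² = 3.24 + 388.09 = 391.33
Sorted ascending: Site 6, Site 2, Site 4, … — the second-nearest is Site 2.

Site 2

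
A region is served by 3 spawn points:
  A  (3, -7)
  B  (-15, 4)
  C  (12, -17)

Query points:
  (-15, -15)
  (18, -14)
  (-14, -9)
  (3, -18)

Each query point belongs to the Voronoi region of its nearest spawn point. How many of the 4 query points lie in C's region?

(-15, -15) — d² to each: A:388, B:361, C:733 → nearest is B
(18, -14) — d² to each: A:274, B:1413, C:45 → nearest is C
(-14, -9) — d² to each: A:293, B:170, C:740 → nearest is B
(3, -18) — d² to each: A:121, B:808, C:82 → nearest is C
2 of the 4 points have C as nearest.

2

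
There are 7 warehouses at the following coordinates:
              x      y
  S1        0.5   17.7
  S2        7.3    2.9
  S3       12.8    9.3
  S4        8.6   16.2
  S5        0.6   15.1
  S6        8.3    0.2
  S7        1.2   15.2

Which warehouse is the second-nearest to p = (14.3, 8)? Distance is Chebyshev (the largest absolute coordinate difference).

d(p,S1) = max(13.8, 9.7) = 13.8
d(p,S2) = max(7, 5.1) = 7
d(p,S3) = max(1.5, 1.3) = 1.5
d(p,S4) = max(5.7, 8.2) = 8.2
d(p,S5) = max(13.7, 7.1) = 13.7
d(p,S6) = max(6, 7.8) = 7.8
d(p,S7) = max(13.1, 7.2) = 13.1
Sorted ascending: S3, S2, S6, … — the second-nearest is S2.

S2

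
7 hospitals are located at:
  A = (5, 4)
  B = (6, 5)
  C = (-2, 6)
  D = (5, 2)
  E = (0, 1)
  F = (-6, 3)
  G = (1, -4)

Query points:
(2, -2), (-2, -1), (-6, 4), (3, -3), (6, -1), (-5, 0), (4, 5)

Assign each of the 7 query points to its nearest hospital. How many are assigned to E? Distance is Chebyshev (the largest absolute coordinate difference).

1

(2, -2) — d to each: A:6, B:7, C:8, D:4, E:3, F:8, G:2 → nearest is G
(-2, -1) — d to each: A:7, B:8, C:7, D:7, E:2, F:4, G:3 → nearest is E
(-6, 4) — d to each: A:11, B:12, C:4, D:11, E:6, F:1, G:8 → nearest is F
(3, -3) — d to each: A:7, B:8, C:9, D:5, E:4, F:9, G:2 → nearest is G
(6, -1) — d to each: A:5, B:6, C:8, D:3, E:6, F:12, G:5 → nearest is D
(-5, 0) — d to each: A:10, B:11, C:6, D:10, E:5, F:3, G:6 → nearest is F
(4, 5) — d to each: A:1, B:2, C:6, D:3, E:4, F:10, G:9 → nearest is A
1 of the 7 points has E as nearest.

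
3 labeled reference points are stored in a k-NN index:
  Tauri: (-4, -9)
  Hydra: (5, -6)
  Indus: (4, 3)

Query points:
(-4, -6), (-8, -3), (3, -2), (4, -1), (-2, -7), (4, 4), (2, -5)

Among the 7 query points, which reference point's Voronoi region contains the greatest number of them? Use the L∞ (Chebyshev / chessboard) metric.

(-4, -6) — d to each: Tauri:3, Hydra:9, Indus:9 → nearest is Tauri
(-8, -3) — d to each: Tauri:6, Hydra:13, Indus:12 → nearest is Tauri
(3, -2) — d to each: Tauri:7, Hydra:4, Indus:5 → nearest is Hydra
(4, -1) — d to each: Tauri:8, Hydra:5, Indus:4 → nearest is Indus
(-2, -7) — d to each: Tauri:2, Hydra:7, Indus:10 → nearest is Tauri
(4, 4) — d to each: Tauri:13, Hydra:10, Indus:1 → nearest is Indus
(2, -5) — d to each: Tauri:6, Hydra:3, Indus:8 → nearest is Hydra
Tally — Tauri:3, Hydra:2, Indus:2. Tauri captures the most (3).

Tauri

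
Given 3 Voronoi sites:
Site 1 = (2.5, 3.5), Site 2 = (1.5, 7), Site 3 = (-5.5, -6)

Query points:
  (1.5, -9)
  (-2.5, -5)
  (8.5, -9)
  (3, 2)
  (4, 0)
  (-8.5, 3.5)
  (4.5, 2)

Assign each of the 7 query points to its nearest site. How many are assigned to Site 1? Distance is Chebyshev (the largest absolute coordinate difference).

4

(1.5, -9) — d to each: Site 1:12.5, Site 2:16, Site 3:7 → nearest is Site 3
(-2.5, -5) — d to each: Site 1:8.5, Site 2:12, Site 3:3 → nearest is Site 3
(8.5, -9) — d to each: Site 1:12.5, Site 2:16, Site 3:14 → nearest is Site 1
(3, 2) — d to each: Site 1:1.5, Site 2:5, Site 3:8.5 → nearest is Site 1
(4, 0) — d to each: Site 1:3.5, Site 2:7, Site 3:9.5 → nearest is Site 1
(-8.5, 3.5) — d to each: Site 1:11, Site 2:10, Site 3:9.5 → nearest is Site 3
(4.5, 2) — d to each: Site 1:2, Site 2:5, Site 3:10 → nearest is Site 1
4 of the 7 points have Site 1 as nearest.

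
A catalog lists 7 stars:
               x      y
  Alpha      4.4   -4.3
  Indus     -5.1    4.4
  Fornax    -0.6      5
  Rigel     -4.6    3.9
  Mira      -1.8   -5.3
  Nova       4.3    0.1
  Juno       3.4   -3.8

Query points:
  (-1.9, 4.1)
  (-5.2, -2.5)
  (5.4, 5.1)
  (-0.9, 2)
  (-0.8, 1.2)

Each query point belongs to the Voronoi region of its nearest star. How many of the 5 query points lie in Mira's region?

(-1.9, 4.1) — d² to each: Alpha:110.25, Indus:10.33, Fornax:2.5, Rigel:7.33, Mira:88.37, Nova:54.44, Juno:90.5 → nearest is Fornax
(-5.2, -2.5) — d² to each: Alpha:95.4, Indus:47.62, Fornax:77.41, Rigel:41.32, Mira:19.4, Nova:97.01, Juno:75.65 → nearest is Mira
(5.4, 5.1) — d² to each: Alpha:89.36, Indus:110.74, Fornax:36.01, Rigel:101.44, Mira:160, Nova:26.21, Juno:83.21 → nearest is Nova
(-0.9, 2) — d² to each: Alpha:67.78, Indus:23.4, Fornax:9.09, Rigel:17.3, Mira:54.1, Nova:30.65, Juno:52.13 → nearest is Fornax
(-0.8, 1.2) — d² to each: Alpha:57.29, Indus:28.73, Fornax:14.48, Rigel:21.73, Mira:43.25, Nova:27.22, Juno:42.64 → nearest is Fornax
1 of the 5 points has Mira as nearest.

1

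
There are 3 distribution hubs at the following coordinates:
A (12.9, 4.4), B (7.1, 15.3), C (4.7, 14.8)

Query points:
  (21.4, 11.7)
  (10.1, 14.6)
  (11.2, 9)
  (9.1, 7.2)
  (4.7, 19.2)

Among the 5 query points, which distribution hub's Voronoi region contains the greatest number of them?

A

(21.4, 11.7) — d² to each: A:125.54, B:217.45, C:288.5 → nearest is A
(10.1, 14.6) — d² to each: A:111.88, B:9.49, C:29.2 → nearest is B
(11.2, 9) — d² to each: A:24.05, B:56.5, C:75.89 → nearest is A
(9.1, 7.2) — d² to each: A:22.28, B:69.61, C:77.12 → nearest is A
(4.7, 19.2) — d² to each: A:286.28, B:20.97, C:19.36 → nearest is C
Tally — A:3, B:1, C:1. A captures the most (3).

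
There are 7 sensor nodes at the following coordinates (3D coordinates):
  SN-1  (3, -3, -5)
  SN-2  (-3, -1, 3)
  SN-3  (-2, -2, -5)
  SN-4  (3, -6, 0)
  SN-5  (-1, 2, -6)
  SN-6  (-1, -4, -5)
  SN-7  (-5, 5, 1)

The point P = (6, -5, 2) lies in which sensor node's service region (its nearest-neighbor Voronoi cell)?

Compare squared distances (the ordering matches that of the actual distances):
d²(P, SN-1) = (6−3)² + (-5−(-3))² + (2−(-5))² = 9 + 4 + 49 = 62
d²(P, SN-2) = (6−(-3))² + (-5−(-1))² + (2−3)² = 81 + 16 + 1 = 98
d²(P, SN-3) = (6−(-2))² + (-5−(-2))² + (2−(-5))² = 64 + 9 + 49 = 122
d²(P, SN-4) = (6−3)² + (-5−(-6))² + (2−0)² = 9 + 1 + 4 = 14
d²(P, SN-5) = (6−(-1))² + (-5−2)² + (2−(-6))² = 49 + 49 + 64 = 162
d²(P, SN-6) = (6−(-1))² + (-5−(-4))² + (2−(-5))² = 49 + 1 + 49 = 99
d²(P, SN-7) = (6−(-5))² + (-5−5)² + (2−1)² = 121 + 100 + 1 = 222
SN-4 is nearest.

SN-4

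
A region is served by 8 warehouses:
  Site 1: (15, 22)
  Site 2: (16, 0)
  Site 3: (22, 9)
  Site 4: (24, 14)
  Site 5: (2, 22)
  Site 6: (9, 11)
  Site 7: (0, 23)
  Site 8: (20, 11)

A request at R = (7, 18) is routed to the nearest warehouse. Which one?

Site 5

Compare squared distances (the ordering matches that of the actual distances):
d²(R, Site 1) = (7−15)² + (18−22)² = 64 + 16 = 80
d²(R, Site 2) = (7−16)² + (18−0)² = 81 + 324 = 405
d²(R, Site 3) = (7−22)² + (18−9)² = 225 + 81 = 306
d²(R, Site 4) = (7−24)² + (18−14)² = 289 + 16 = 305
d²(R, Site 5) = (7−2)² + (18−22)² = 25 + 16 = 41
d²(R, Site 6) = (7−9)² + (18−11)² = 4 + 49 = 53
d²(R, Site 7) = (7−0)² + (18−23)² = 49 + 25 = 74
d²(R, Site 8) = (7−20)² + (18−11)² = 169 + 49 = 218
The smallest is to Site 5, so R lies in the Voronoi region of Site 5.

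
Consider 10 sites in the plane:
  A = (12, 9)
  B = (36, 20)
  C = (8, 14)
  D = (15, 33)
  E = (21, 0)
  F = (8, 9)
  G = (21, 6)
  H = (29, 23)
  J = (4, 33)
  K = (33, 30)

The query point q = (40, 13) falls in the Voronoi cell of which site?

B

Squared Euclidean distances:
|qA|² = 784 + 16 = 800
|qB|² = 16 + 49 = 65
|qC|² = 1024 + 1 = 1025
|qD|² = 625 + 400 = 1025
|qE|² = 361 + 169 = 530
|qF|² = 1024 + 16 = 1040
|qG|² = 361 + 49 = 410
|qH|² = 121 + 100 = 221
|qJ|² = 1296 + 400 = 1696
|qK|² = 49 + 289 = 338
B is nearest.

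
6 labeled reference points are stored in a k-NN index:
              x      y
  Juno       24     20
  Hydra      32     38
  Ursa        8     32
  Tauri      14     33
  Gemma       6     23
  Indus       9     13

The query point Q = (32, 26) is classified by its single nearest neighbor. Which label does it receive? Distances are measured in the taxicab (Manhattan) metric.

d(Q, Juno) = 8 + 6 = 14
d(Q, Hydra) = 0 + 12 = 12
d(Q, Ursa) = 24 + 6 = 30
d(Q, Tauri) = 18 + 7 = 25
d(Q, Gemma) = 26 + 3 = 29
d(Q, Indus) = 23 + 13 = 36
Minimum is at Hydra.

Hydra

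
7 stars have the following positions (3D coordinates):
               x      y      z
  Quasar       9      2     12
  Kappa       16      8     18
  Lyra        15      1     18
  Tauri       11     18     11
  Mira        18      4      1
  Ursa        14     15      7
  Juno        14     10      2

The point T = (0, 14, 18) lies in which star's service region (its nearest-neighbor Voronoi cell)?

Tauri

Since √ is increasing, it suffices to compare squared distances:
d²(T, Quasar) = (0−9)² + (14−2)² + (18−12)² = 81 + 144 + 36 = 261
d²(T, Kappa) = (0−16)² + (14−8)² + (18−18)² = 256 + 36 + 0 = 292
d²(T, Lyra) = (0−15)² + (14−1)² + (18−18)² = 225 + 169 + 0 = 394
d²(T, Tauri) = (0−11)² + (14−18)² + (18−11)² = 121 + 16 + 49 = 186
d²(T, Mira) = (0−18)² + (14−4)² + (18−1)² = 324 + 100 + 289 = 713
d²(T, Ursa) = (0−14)² + (14−15)² + (18−7)² = 196 + 1 + 121 = 318
d²(T, Juno) = (0−14)² + (14−10)² + (18−2)² = 196 + 16 + 256 = 468
The smallest is to Tauri, so T lies in the Voronoi region of Tauri.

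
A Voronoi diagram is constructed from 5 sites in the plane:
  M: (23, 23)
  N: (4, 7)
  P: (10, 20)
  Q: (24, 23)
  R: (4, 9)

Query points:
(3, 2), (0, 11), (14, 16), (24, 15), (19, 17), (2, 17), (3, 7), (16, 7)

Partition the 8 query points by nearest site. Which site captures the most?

N

(3, 2) — d² to each: M:841, N:26, P:373, Q:882, R:50 → nearest is N
(0, 11) — d² to each: M:673, N:32, P:181, Q:720, R:20 → nearest is R
(14, 16) — d² to each: M:130, N:181, P:32, Q:149, R:149 → nearest is P
(24, 15) — d² to each: M:65, N:464, P:221, Q:64, R:436 → nearest is Q
(19, 17) — d² to each: M:52, N:325, P:90, Q:61, R:289 → nearest is M
(2, 17) — d² to each: M:477, N:104, P:73, Q:520, R:68 → nearest is R
(3, 7) — d² to each: M:656, N:1, P:218, Q:697, R:5 → nearest is N
(16, 7) — d² to each: M:305, N:144, P:205, Q:320, R:148 → nearest is N
Tally — M:1, N:3, P:1, Q:1, R:2. N captures the most (3).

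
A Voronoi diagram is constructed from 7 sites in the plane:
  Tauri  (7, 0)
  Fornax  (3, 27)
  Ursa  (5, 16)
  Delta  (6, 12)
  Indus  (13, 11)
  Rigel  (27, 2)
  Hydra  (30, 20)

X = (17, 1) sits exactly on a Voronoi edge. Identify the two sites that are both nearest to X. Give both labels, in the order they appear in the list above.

Tauri and Rigel

Squared distances from X to each site:
d²(X, Tauri) = (17−7)² + (1−0)² = 100 + 1 = 101
d²(X, Fornax) = (17−3)² + (1−27)² = 196 + 676 = 872
d²(X, Ursa) = (17−5)² + (1−16)² = 144 + 225 = 369
d²(X, Delta) = (17−6)² + (1−12)² = 121 + 121 = 242
d²(X, Indus) = (17−13)² + (1−11)² = 16 + 100 = 116
d²(X, Rigel) = (17−27)² + (1−2)² = 100 + 1 = 101
d²(X, Hydra) = (17−30)² + (1−20)² = 169 + 361 = 530
X is equidistant from Tauri and Rigel (both at squared distance 101), and every other site is strictly farther — so X lies on the Tauri–Rigel Voronoi edge.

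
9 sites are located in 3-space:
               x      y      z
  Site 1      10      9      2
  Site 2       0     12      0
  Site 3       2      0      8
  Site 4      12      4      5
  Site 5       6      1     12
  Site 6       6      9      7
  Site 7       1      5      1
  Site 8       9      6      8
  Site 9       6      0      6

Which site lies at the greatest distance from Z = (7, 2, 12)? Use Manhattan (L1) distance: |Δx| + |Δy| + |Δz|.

Site 2

d(Z, Site 1) = 3 + 7 + 10 = 20
d(Z, Site 2) = 7 + 10 + 12 = 29
d(Z, Site 3) = 5 + 2 + 4 = 11
d(Z, Site 4) = 5 + 2 + 7 = 14
d(Z, Site 5) = 1 + 1 + 0 = 2
d(Z, Site 6) = 1 + 7 + 5 = 13
d(Z, Site 7) = 6 + 3 + 11 = 20
d(Z, Site 8) = 2 + 4 + 4 = 10
d(Z, Site 9) = 1 + 2 + 6 = 9
The largest is to Site 2.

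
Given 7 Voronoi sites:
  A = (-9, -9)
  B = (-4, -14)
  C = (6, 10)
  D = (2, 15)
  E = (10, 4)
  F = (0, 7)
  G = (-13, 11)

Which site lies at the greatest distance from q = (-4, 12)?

Since √ is increasing, it suffices to compare squared distances:
|qA|² = (-4−(-9))² + (12−(-9))² = 25 + 441 = 466
|qB|² = (-4−(-4))² + (12−(-14))² = 0 + 676 = 676
|qC|² = (-4−6)² + (12−10)² = 100 + 4 = 104
|qD|² = (-4−2)² + (12−15)² = 36 + 9 = 45
|qE|² = (-4−10)² + (12−4)² = 196 + 64 = 260
|qF|² = (-4−0)² + (12−7)² = 16 + 25 = 41
|qG|² = (-4−(-13))² + (12−11)² = 81 + 1 = 82
The largest is to B.

B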